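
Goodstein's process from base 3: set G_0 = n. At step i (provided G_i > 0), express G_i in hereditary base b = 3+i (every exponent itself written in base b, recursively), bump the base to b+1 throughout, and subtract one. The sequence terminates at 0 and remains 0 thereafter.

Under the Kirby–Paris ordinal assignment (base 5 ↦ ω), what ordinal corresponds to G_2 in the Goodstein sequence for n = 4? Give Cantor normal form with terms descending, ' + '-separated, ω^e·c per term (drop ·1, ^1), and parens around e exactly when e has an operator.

4

i=0: 4 = 3 + 1 (b=3); 3→4: 4 + 1 = 5; 5−1 = 4
i=1: 4 = 4 (b=4); 4→5: 5 = 5; 5−1 = 4
i=2: 4 = 4 (b=5); 5→6: 4 = 4; 4−1 = 3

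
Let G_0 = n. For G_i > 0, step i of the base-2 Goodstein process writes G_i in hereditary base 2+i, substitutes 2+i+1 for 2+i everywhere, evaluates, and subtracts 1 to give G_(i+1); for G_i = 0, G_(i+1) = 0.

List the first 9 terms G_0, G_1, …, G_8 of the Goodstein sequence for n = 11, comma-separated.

(0) 11|_2 = 2^(2 + 1) + 2 + 1 ↦ 3^(3 + 1) + 3 + 1|_3 = 85 ⇒ 84
(1) 84|_3 = 3^(3 + 1) + 3 ↦ 4^(4 + 1) + 4|_4 = 1028 ⇒ 1027
(2) 1027|_4 = 4^(4 + 1) + 3 ↦ 5^(5 + 1) + 3|_5 = 15628 ⇒ 15627
(3) 15627|_5 = 5^(5 + 1) + 2 ↦ 6^(6 + 1) + 2|_6 = 279938 ⇒ 279937
(4) 279937|_6 = 6^(6 + 1) + 1 ↦ 7^(7 + 1) + 1|_7 = 5764802 ⇒ 5764801
(5) 5764801|_7 = 7^(7 + 1) ↦ 8^(8 + 1)|_8 = 134217728 ⇒ 134217727
(6) 134217727|_8 = 7·8^8 + 7·8^7 + 7·8^6 + 7·8^5 + 7·8^4 + 7·8^3 + 7·8^2 + 7·8 + 7 ↦ 7·9^9 + 7·9^7 + 7·9^6 + 7·9^5 + 7·9^4 + 7·9^3 + 7·9^2 + 7·9 + 7|_9 = 2749609303 ⇒ 2749609302
(7) 2749609302|_9 = 7·9^9 + 7·9^7 + 7·9^6 + 7·9^5 + 7·9^4 + 7·9^3 + 7·9^2 + 7·9 + 6 ↦ 7·10^10 + 7·10^7 + 7·10^6 + 7·10^5 + 7·10^4 + 7·10^3 + 7·10^2 + 7·10 + 6|_10 = 70077777776 ⇒ 70077777775

11, 84, 1027, 15627, 279937, 5764801, 134217727, 2749609302, 70077777775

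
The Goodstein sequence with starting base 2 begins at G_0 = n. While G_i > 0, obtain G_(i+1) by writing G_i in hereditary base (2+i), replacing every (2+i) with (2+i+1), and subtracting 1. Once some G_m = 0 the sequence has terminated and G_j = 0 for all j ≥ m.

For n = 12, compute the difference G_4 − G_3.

264334

(0) 12|_2 = 2^(2 + 1) + 2^2 ↦ 3^(3 + 1) + 3^3|_3 = 108 ⇒ 107
(1) 107|_3 = 3^(3 + 1) + 2·3^2 + 2·3 + 2 ↦ 4^(4 + 1) + 2·4^2 + 2·4 + 2|_4 = 1066 ⇒ 1065
(2) 1065|_4 = 4^(4 + 1) + 2·4^2 + 2·4 + 1 ↦ 5^(5 + 1) + 2·5^2 + 2·5 + 1|_5 = 15686 ⇒ 15685
(3) 15685|_5 = 5^(5 + 1) + 2·5^2 + 2·5 ↦ 6^(6 + 1) + 2·6^2 + 2·6|_6 = 280020 ⇒ 280019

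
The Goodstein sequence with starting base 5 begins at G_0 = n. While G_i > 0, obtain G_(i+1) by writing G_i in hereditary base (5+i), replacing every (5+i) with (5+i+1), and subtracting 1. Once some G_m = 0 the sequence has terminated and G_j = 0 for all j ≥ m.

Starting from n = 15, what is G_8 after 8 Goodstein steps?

23

G_0 = 15. HB_5(15) = 3·5. Bump = 18. G_1 = 17.
G_1 = 17. HB_6(17) = 2·6 + 5. Bump = 19. G_2 = 18.
G_2 = 18. HB_7(18) = 2·7 + 4. Bump = 20. G_3 = 19.
G_3 = 19. HB_8(19) = 2·8 + 3. Bump = 21. G_4 = 20.
G_4 = 20. HB_9(20) = 2·9 + 2. Bump = 22. G_5 = 21.
G_5 = 21. HB_10(21) = 2·10 + 1. Bump = 23. G_6 = 22.
G_6 = 22. HB_11(22) = 2·11. Bump = 24. G_7 = 23.
G_7 = 23. HB_12(23) = 12 + 11. Bump = 24. G_8 = 23.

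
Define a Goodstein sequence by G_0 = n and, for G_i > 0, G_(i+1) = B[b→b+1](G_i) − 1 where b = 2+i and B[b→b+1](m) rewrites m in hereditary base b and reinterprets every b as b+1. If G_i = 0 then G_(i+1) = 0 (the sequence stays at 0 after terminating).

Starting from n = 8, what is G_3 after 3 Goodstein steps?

6310

[0] 8 ≡ 2^(2 + 1) (base 2). Lift 3: 81. −1: 80.
[1] 80 ≡ 2·3^3 + 2·3^2 + 2·3 + 2 (base 3). Lift 4: 554. −1: 553.
[2] 553 ≡ 2·4^4 + 2·4^2 + 2·4 + 1 (base 4). Lift 5: 6311. −1: 6310.
[3] 6310 ≡ 2·5^5 + 2·5^2 + 2·5 (base 5). Lift 6: 93396. −1: 93395.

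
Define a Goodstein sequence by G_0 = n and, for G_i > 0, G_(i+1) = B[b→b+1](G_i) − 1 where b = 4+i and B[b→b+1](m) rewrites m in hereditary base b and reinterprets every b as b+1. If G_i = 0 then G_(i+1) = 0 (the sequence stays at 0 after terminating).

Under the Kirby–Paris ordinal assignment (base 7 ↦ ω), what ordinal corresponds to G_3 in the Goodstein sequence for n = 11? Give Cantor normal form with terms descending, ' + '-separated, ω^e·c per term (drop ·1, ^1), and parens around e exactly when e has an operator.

ω·2

(0) 11|_4 = 2·4 + 3 ↦ 2·5 + 3|_5 = 13 ⇒ 12
(1) 12|_5 = 2·5 + 2 ↦ 2·6 + 2|_6 = 14 ⇒ 13
(2) 13|_6 = 2·6 + 1 ↦ 2·7 + 1|_7 = 15 ⇒ 14
(3) 14|_7 = 2·7 ↦ 2·8|_8 = 16 ⇒ 15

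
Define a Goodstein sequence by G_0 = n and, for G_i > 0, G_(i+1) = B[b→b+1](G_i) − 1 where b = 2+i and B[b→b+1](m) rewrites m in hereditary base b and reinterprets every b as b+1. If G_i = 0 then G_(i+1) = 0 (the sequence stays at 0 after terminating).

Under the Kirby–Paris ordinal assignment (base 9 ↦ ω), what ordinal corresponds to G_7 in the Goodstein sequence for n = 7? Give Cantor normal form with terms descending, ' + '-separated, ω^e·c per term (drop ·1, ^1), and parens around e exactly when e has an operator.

ω^7·7 + ω^6·7 + ω^5·7 + ω^4·7 + ω^3·7 + ω^2·7 + ω·7 + 6

i=0: 7 = 2^2 + 2 + 1 (b=2); 2→3: 3^3 + 3 + 1 = 31; 31−1 = 30
i=1: 30 = 3^3 + 3 (b=3); 3→4: 4^4 + 4 = 260; 260−1 = 259
i=2: 259 = 4^4 + 3 (b=4); 4→5: 5^5 + 3 = 3128; 3128−1 = 3127
i=3: 3127 = 5^5 + 2 (b=5); 5→6: 6^6 + 2 = 46658; 46658−1 = 46657
i=4: 46657 = 6^6 + 1 (b=6); 6→7: 7^7 + 1 = 823544; 823544−1 = 823543
i=5: 823543 = 7^7 (b=7); 7→8: 8^8 = 16777216; 16777216−1 = 16777215
i=6: 16777215 = 7·8^7 + 7·8^6 + 7·8^5 + 7·8^4 + 7·8^3 + 7·8^2 + 7·8 + 7 (b=8); 8→9: 7·9^7 + 7·9^6 + 7·9^5 + 7·9^4 + 7·9^3 + 7·9^2 + 7·9 + 7 = 37665880; 37665880−1 = 37665879
i=7: 37665879 = 7·9^7 + 7·9^6 + 7·9^5 + 7·9^4 + 7·9^3 + 7·9^2 + 7·9 + 6 (b=9); 9→10: 7·10^7 + 7·10^6 + 7·10^5 + 7·10^4 + 7·10^3 + 7·10^2 + 7·10 + 6 = 77777776; 77777776−1 = 77777775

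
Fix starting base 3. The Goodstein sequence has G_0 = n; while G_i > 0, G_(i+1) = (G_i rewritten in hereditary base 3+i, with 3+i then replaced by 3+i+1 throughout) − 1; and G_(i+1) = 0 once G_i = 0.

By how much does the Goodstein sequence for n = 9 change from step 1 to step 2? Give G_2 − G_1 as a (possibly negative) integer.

2

9 —HB3→ 3^2 —bump→ 4^2 = 16 —(−1)→ 15
15 —HB4→ 3·4 + 3 —bump→ 3·5 + 3 = 18 —(−1)→ 17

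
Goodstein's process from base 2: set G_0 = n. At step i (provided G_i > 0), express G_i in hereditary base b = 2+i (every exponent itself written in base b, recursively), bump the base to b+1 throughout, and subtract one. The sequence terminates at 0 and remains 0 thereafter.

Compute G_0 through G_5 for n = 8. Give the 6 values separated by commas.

8, 80, 553, 6310, 93395, 1647195

[0] 8 ≡ 2^(2 + 1) (base 2). Lift 3: 81. −1: 80.
[1] 80 ≡ 2·3^3 + 2·3^2 + 2·3 + 2 (base 3). Lift 4: 554. −1: 553.
[2] 553 ≡ 2·4^4 + 2·4^2 + 2·4 + 1 (base 4). Lift 5: 6311. −1: 6310.
[3] 6310 ≡ 2·5^5 + 2·5^2 + 2·5 (base 5). Lift 6: 93396. −1: 93395.
[4] 93395 ≡ 2·6^6 + 2·6^2 + 6 + 5 (base 6). Lift 7: 1647196. −1: 1647195.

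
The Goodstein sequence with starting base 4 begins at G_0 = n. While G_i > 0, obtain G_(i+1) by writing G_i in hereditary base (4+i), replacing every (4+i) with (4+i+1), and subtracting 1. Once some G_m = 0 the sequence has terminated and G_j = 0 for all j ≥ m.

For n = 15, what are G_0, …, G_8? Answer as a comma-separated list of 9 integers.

i=0: 15 = 3·4 + 3 (b=4); 4→5: 3·5 + 3 = 18; 18−1 = 17
i=1: 17 = 3·5 + 2 (b=5); 5→6: 3·6 + 2 = 20; 20−1 = 19
i=2: 19 = 3·6 + 1 (b=6); 6→7: 3·7 + 1 = 22; 22−1 = 21
i=3: 21 = 3·7 (b=7); 7→8: 3·8 = 24; 24−1 = 23
i=4: 23 = 2·8 + 7 (b=8); 8→9: 2·9 + 7 = 25; 25−1 = 24
i=5: 24 = 2·9 + 6 (b=9); 9→10: 2·10 + 6 = 26; 26−1 = 25
i=6: 25 = 2·10 + 5 (b=10); 10→11: 2·11 + 5 = 27; 27−1 = 26
i=7: 26 = 2·11 + 4 (b=11); 11→12: 2·12 + 4 = 28; 28−1 = 27

15, 17, 19, 21, 23, 24, 25, 26, 27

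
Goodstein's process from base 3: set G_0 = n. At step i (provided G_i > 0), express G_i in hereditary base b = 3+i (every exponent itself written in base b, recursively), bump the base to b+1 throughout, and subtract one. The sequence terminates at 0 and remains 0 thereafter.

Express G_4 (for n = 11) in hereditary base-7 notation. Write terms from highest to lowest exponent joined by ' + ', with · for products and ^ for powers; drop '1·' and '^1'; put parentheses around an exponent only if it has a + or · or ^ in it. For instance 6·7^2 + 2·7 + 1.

i=0: 11 = 3^2 + 2 (b=3); 3→4: 4^2 + 2 = 18; 18−1 = 17
i=1: 17 = 4^2 + 1 (b=4); 4→5: 5^2 + 1 = 26; 26−1 = 25
i=2: 25 = 5^2 (b=5); 5→6: 6^2 = 36; 36−1 = 35
i=3: 35 = 5·6 + 5 (b=6); 6→7: 5·7 + 5 = 40; 40−1 = 39
i=4: 39 = 5·7 + 4 (b=7); 7→8: 5·8 + 4 = 44; 44−1 = 43

5·7 + 4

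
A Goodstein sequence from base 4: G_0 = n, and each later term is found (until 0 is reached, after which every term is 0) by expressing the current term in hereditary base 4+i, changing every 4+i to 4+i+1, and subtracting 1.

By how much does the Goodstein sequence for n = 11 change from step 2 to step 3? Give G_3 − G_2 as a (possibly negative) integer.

1

step 0: 11 = 2·4 + 3; sub 5 for 4: 2·5 + 3; = 13; G_1 = 13−1 = 12
step 1: 12 = 2·5 + 2; sub 6 for 5: 2·6 + 2; = 14; G_2 = 14−1 = 13
step 2: 13 = 2·6 + 1; sub 7 for 6: 2·7 + 1; = 15; G_3 = 15−1 = 14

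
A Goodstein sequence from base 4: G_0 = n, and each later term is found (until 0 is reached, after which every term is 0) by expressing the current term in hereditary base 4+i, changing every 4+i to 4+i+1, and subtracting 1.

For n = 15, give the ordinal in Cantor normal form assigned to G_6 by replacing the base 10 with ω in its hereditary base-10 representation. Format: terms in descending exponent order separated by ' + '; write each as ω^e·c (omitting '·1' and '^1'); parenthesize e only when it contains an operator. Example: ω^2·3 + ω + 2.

15 —HB4→ 3·4 + 3 —bump→ 3·5 + 3 = 18 —(−1)→ 17
17 —HB5→ 3·5 + 2 —bump→ 3·6 + 2 = 20 —(−1)→ 19
19 —HB6→ 3·6 + 1 —bump→ 3·7 + 1 = 22 —(−1)→ 21
21 —HB7→ 3·7 —bump→ 3·8 = 24 —(−1)→ 23
23 —HB8→ 2·8 + 7 —bump→ 2·9 + 7 = 25 —(−1)→ 24
24 —HB9→ 2·9 + 6 —bump→ 2·10 + 6 = 26 —(−1)→ 25
25 —HB10→ 2·10 + 5 —bump→ 2·11 + 5 = 27 —(−1)→ 26

ω·2 + 5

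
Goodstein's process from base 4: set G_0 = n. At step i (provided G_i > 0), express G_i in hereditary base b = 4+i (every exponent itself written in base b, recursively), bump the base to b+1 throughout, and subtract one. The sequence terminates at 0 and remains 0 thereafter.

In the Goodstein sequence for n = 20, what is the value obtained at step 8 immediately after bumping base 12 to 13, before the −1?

124

[0] 20 ≡ 4^2 + 4 (base 4). Lift 5: 30. −1: 29.
[1] 29 ≡ 5^2 + 4 (base 5). Lift 6: 40. −1: 39.
[2] 39 ≡ 6^2 + 3 (base 6). Lift 7: 52. −1: 51.
[3] 51 ≡ 7^2 + 2 (base 7). Lift 8: 66. −1: 65.
[4] 65 ≡ 8^2 + 1 (base 8). Lift 9: 82. −1: 81.
[5] 81 ≡ 9^2 (base 9). Lift 10: 100. −1: 99.
[6] 99 ≡ 9·10 + 9 (base 10). Lift 11: 108. −1: 107.
[7] 107 ≡ 9·11 + 8 (base 11). Lift 12: 116. −1: 115.
[8] 115 ≡ 9·12 + 7 (base 12). Lift 13: 124. −1: 123.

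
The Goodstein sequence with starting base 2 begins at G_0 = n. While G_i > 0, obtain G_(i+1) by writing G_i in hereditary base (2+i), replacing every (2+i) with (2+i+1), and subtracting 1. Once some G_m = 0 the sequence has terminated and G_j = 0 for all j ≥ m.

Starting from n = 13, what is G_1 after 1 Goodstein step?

G_0=13  [base 2] 2^(2 + 1) + 2^2 + 1  →[2↦3]→  3^(3 + 1) + 3^3 + 1 = 109  −1 ⇒ G_1=108
G_1=108  [base 3] 3^(3 + 1) + 3^3  →[3↦4]→  4^(4 + 1) + 4^4 = 1280  −1 ⇒ G_2=1279

108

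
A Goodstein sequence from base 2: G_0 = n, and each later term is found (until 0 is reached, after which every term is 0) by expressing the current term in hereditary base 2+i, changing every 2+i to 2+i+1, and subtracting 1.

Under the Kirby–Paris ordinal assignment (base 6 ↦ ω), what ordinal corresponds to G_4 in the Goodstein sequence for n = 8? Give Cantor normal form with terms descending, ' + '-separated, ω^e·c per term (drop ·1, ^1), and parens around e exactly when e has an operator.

base 2: 8 = 2^(2 + 1); at 3: 3^(3 + 1) = 81; next = 80
base 3: 80 = 2·3^3 + 2·3^2 + 2·3 + 2; at 4: 2·4^4 + 2·4^2 + 2·4 + 2 = 554; next = 553
base 4: 553 = 2·4^4 + 2·4^2 + 2·4 + 1; at 5: 2·5^5 + 2·5^2 + 2·5 + 1 = 6311; next = 6310
base 5: 6310 = 2·5^5 + 2·5^2 + 2·5; at 6: 2·6^6 + 2·6^2 + 2·6 = 93396; next = 93395
base 6: 93395 = 2·6^6 + 2·6^2 + 6 + 5; at 7: 2·7^7 + 2·7^2 + 7 + 5 = 1647196; next = 1647195

ω^ω·2 + ω^2·2 + ω + 5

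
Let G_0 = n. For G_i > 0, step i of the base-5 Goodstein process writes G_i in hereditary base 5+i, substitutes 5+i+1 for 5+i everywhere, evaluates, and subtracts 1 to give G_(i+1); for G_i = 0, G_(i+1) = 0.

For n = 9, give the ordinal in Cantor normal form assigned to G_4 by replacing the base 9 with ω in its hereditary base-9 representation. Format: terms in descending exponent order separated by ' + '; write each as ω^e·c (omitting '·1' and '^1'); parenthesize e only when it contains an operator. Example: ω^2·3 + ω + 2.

9 —HB5→ 5 + 4 —bump→ 6 + 4 = 10 —(−1)→ 9
9 —HB6→ 6 + 3 —bump→ 7 + 3 = 10 —(−1)→ 9
9 —HB7→ 7 + 2 —bump→ 8 + 2 = 10 —(−1)→ 9
9 —HB8→ 8 + 1 —bump→ 9 + 1 = 10 —(−1)→ 9
9 —HB9→ 9 —bump→ 10 = 10 —(−1)→ 9

ω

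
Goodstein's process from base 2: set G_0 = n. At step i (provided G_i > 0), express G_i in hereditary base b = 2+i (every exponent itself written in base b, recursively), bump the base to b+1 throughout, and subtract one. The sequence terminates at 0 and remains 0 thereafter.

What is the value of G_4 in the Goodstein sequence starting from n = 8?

93395

8 —HB2→ 2^(2 + 1) —bump→ 3^(3 + 1) = 81 —(−1)→ 80
80 —HB3→ 2·3^3 + 2·3^2 + 2·3 + 2 —bump→ 2·4^4 + 2·4^2 + 2·4 + 2 = 554 —(−1)→ 553
553 —HB4→ 2·4^4 + 2·4^2 + 2·4 + 1 —bump→ 2·5^5 + 2·5^2 + 2·5 + 1 = 6311 —(−1)→ 6310
6310 —HB5→ 2·5^5 + 2·5^2 + 2·5 —bump→ 2·6^6 + 2·6^2 + 2·6 = 93396 —(−1)→ 93395
93395 —HB6→ 2·6^6 + 2·6^2 + 6 + 5 —bump→ 2·7^7 + 2·7^2 + 7 + 5 = 1647196 —(−1)→ 1647195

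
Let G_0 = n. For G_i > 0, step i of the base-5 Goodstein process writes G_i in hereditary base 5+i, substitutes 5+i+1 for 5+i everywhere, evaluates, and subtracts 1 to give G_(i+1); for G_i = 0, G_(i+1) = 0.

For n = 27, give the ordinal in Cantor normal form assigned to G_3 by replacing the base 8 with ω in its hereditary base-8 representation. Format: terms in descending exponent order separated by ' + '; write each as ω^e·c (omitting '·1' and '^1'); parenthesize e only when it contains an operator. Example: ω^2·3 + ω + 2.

i=0: 27 = 5^2 + 2 (b=5); 5→6: 6^2 + 2 = 38; 38−1 = 37
i=1: 37 = 6^2 + 1 (b=6); 6→7: 7^2 + 1 = 50; 50−1 = 49
i=2: 49 = 7^2 (b=7); 7→8: 8^2 = 64; 64−1 = 63
i=3: 63 = 7·8 + 7 (b=8); 8→9: 7·9 + 7 = 70; 70−1 = 69

ω·7 + 7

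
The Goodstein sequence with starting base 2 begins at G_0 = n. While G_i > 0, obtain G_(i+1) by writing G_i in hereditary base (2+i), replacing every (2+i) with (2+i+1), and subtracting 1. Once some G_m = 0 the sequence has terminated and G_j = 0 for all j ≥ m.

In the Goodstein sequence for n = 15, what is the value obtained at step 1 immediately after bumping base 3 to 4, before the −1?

step 0: 15 = 2^(2 + 1) + 2^2 + 2 + 1; sub 3 for 2: 3^(3 + 1) + 3^3 + 3 + 1; = 112; G_1 = 112−1 = 111
step 1: 111 = 3^(3 + 1) + 3^3 + 3; sub 4 for 3: 4^(4 + 1) + 4^4 + 4; = 1284; G_2 = 1284−1 = 1283

1284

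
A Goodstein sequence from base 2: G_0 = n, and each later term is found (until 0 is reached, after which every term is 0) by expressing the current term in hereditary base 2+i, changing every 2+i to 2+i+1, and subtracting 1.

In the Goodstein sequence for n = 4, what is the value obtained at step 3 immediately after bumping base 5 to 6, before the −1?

84

i=0: 4 = 2^2 (b=2); 2→3: 3^3 = 27; 27−1 = 26
i=1: 26 = 2·3^2 + 2·3 + 2 (b=3); 3→4: 2·4^2 + 2·4 + 2 = 42; 42−1 = 41
i=2: 41 = 2·4^2 + 2·4 + 1 (b=4); 4→5: 2·5^2 + 2·5 + 1 = 61; 61−1 = 60
i=3: 60 = 2·5^2 + 2·5 (b=5); 5→6: 2·6^2 + 2·6 = 84; 84−1 = 83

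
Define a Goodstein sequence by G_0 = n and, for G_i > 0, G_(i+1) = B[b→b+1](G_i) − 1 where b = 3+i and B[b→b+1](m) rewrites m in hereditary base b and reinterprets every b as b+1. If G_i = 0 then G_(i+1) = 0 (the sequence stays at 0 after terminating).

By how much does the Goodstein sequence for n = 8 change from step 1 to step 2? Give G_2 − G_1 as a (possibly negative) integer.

1

step 0: 8 = 2·3 + 2; sub 4 for 3: 2·4 + 2; = 10; G_1 = 10−1 = 9
step 1: 9 = 2·4 + 1; sub 5 for 4: 2·5 + 1; = 11; G_2 = 11−1 = 10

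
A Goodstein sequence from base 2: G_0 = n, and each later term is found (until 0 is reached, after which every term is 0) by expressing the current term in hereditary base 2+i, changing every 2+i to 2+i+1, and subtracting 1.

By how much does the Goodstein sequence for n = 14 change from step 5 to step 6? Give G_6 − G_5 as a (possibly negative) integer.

128542131

step 0: 14 = 2^(2 + 1) + 2^2 + 2; sub 3 for 2: 3^(3 + 1) + 3^3 + 3; = 111; G_1 = 111−1 = 110
step 1: 110 = 3^(3 + 1) + 3^3 + 2; sub 4 for 3: 4^(4 + 1) + 4^4 + 2; = 1282; G_2 = 1282−1 = 1281
step 2: 1281 = 4^(4 + 1) + 4^4 + 1; sub 5 for 4: 5^(5 + 1) + 5^5 + 1; = 18751; G_3 = 18751−1 = 18750
step 3: 18750 = 5^(5 + 1) + 5^5; sub 6 for 5: 6^(6 + 1) + 6^6; = 326592; G_4 = 326592−1 = 326591
step 4: 326591 = 6^(6 + 1) + 5·6^5 + 5·6^4 + 5·6^3 + 5·6^2 + 5·6 + 5; sub 7 for 6: 7^(7 + 1) + 5·7^5 + 5·7^4 + 5·7^3 + 5·7^2 + 5·7 + 5; = 5862841; G_5 = 5862841−1 = 5862840
step 5: 5862840 = 7^(7 + 1) + 5·7^5 + 5·7^4 + 5·7^3 + 5·7^2 + 5·7 + 4; sub 8 for 7: 8^(8 + 1) + 5·8^5 + 5·8^4 + 5·8^3 + 5·8^2 + 5·8 + 4; = 134404972; G_6 = 134404972−1 = 134404971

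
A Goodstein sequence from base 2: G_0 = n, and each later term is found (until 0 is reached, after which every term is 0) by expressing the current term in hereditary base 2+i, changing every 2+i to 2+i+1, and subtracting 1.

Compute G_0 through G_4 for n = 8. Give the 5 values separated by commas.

8, 80, 553, 6310, 93395

G_0=8  [base 2] 2^(2 + 1)  →[2↦3]→  3^(3 + 1) = 81  −1 ⇒ G_1=80
G_1=80  [base 3] 2·3^3 + 2·3^2 + 2·3 + 2  →[3↦4]→  2·4^4 + 2·4^2 + 2·4 + 2 = 554  −1 ⇒ G_2=553
G_2=553  [base 4] 2·4^4 + 2·4^2 + 2·4 + 1  →[4↦5]→  2·5^5 + 2·5^2 + 2·5 + 1 = 6311  −1 ⇒ G_3=6310
G_3=6310  [base 5] 2·5^5 + 2·5^2 + 2·5  →[5↦6]→  2·6^6 + 2·6^2 + 2·6 = 93396  −1 ⇒ G_4=93395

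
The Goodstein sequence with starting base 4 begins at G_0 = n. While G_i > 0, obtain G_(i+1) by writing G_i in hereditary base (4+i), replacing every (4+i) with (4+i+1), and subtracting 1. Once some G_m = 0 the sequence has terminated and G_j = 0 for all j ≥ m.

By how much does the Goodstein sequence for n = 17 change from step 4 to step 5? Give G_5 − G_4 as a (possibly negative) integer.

4

base 4: 17 = 4^2 + 1; at 5: 5^2 + 1 = 26; next = 25
base 5: 25 = 5^2; at 6: 6^2 = 36; next = 35
base 6: 35 = 5·6 + 5; at 7: 5·7 + 5 = 40; next = 39
base 7: 39 = 5·7 + 4; at 8: 5·8 + 4 = 44; next = 43
base 8: 43 = 5·8 + 3; at 9: 5·9 + 3 = 48; next = 47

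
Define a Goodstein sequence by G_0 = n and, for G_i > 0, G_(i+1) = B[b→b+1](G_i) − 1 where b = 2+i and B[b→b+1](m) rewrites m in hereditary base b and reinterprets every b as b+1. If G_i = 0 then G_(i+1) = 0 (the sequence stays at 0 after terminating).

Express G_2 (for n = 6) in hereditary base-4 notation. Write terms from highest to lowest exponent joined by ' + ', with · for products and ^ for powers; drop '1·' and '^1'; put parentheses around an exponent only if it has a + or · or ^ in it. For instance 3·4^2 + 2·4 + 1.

4^4 + 1

base 2: 6 = 2^2 + 2; at 3: 3^3 + 3 = 30; next = 29
base 3: 29 = 3^3 + 2; at 4: 4^4 + 2 = 258; next = 257
base 4: 257 = 4^4 + 1; at 5: 5^5 + 1 = 3126; next = 3125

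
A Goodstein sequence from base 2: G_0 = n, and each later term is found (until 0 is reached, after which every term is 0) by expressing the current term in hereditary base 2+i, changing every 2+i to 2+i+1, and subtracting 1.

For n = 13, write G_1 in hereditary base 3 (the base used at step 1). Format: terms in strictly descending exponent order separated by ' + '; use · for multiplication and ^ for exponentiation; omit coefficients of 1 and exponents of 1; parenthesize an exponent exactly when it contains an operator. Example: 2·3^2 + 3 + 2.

G_0=13  [base 2] 2^(2 + 1) + 2^2 + 1  →[2↦3]→  3^(3 + 1) + 3^3 + 1 = 109  −1 ⇒ G_1=108
G_1=108  [base 3] 3^(3 + 1) + 3^3  →[3↦4]→  4^(4 + 1) + 4^4 = 1280  −1 ⇒ G_2=1279

3^(3 + 1) + 3^3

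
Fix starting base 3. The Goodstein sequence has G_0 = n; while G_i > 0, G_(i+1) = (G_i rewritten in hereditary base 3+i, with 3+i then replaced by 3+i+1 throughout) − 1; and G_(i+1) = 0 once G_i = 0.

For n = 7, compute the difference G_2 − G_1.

G_0 = 7. HB_3(7) = 2·3 + 1. Bump = 9. G_1 = 8.
G_1 = 8. HB_4(8) = 2·4. Bump = 10. G_2 = 9.

1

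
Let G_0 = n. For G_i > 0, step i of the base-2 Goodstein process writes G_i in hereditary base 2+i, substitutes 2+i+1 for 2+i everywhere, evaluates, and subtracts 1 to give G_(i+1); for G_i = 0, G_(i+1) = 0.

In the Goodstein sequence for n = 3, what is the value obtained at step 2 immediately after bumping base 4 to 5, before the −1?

3

(0) 3|_2 = 2 + 1 ↦ 3 + 1|_3 = 4 ⇒ 3
(1) 3|_3 = 3 ↦ 4|_4 = 4 ⇒ 3
(2) 3|_4 = 3 ↦ 3|_5 = 3 ⇒ 2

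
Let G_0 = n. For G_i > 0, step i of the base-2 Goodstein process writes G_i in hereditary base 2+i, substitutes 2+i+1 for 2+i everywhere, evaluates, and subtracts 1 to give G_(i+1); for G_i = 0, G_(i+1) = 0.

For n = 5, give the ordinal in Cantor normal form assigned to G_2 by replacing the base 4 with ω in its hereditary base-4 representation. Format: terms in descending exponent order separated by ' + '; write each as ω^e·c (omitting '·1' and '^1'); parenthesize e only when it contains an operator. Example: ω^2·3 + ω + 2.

[0] 5 ≡ 2^2 + 1 (base 2). Lift 3: 28. −1: 27.
[1] 27 ≡ 3^3 (base 3). Lift 4: 256. −1: 255.
[2] 255 ≡ 3·4^3 + 3·4^2 + 3·4 + 3 (base 4). Lift 5: 468. −1: 467.

ω^3·3 + ω^2·3 + ω·3 + 3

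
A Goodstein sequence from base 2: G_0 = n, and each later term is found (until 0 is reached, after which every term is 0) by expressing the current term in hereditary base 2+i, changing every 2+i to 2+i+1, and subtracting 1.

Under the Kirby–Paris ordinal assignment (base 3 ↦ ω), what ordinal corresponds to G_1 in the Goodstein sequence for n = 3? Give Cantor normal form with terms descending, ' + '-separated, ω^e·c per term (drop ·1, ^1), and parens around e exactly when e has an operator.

G_0 = 3. HB_2(3) = 2 + 1. Bump = 4. G_1 = 3.
G_1 = 3. HB_3(3) = 3. Bump = 4. G_2 = 3.

ω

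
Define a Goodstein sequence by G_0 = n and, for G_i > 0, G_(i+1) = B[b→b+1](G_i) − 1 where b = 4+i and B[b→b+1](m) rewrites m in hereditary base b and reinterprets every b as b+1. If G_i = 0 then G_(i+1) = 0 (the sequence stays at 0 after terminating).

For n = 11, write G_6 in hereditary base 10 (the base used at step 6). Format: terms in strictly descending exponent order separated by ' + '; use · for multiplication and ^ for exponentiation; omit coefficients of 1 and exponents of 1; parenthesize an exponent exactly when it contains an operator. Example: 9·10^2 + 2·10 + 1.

10 + 5

step 0: 11 = 2·4 + 3; sub 5 for 4: 2·5 + 3; = 13; G_1 = 13−1 = 12
step 1: 12 = 2·5 + 2; sub 6 for 5: 2·6 + 2; = 14; G_2 = 14−1 = 13
step 2: 13 = 2·6 + 1; sub 7 for 6: 2·7 + 1; = 15; G_3 = 15−1 = 14
step 3: 14 = 2·7; sub 8 for 7: 2·8; = 16; G_4 = 16−1 = 15
step 4: 15 = 8 + 7; sub 9 for 8: 9 + 7; = 16; G_5 = 16−1 = 15
step 5: 15 = 9 + 6; sub 10 for 9: 10 + 6; = 16; G_6 = 16−1 = 15
step 6: 15 = 10 + 5; sub 11 for 10: 11 + 5; = 16; G_7 = 16−1 = 15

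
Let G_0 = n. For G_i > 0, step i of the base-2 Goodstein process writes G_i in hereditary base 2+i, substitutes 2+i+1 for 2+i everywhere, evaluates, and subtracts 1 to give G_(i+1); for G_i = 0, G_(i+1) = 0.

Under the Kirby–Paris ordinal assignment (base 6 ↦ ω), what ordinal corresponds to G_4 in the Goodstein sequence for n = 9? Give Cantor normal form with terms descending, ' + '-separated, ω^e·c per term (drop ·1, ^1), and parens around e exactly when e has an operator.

ω^ω·3 + ω^3·3 + ω^2·3 + ω·3 + 1

(0) 9|_2 = 2^(2 + 1) + 1 ↦ 3^(3 + 1) + 1|_3 = 82 ⇒ 81
(1) 81|_3 = 3^(3 + 1) ↦ 4^(4 + 1)|_4 = 1024 ⇒ 1023
(2) 1023|_4 = 3·4^4 + 3·4^3 + 3·4^2 + 3·4 + 3 ↦ 3·5^5 + 3·5^3 + 3·5^2 + 3·5 + 3|_5 = 9843 ⇒ 9842
(3) 9842|_5 = 3·5^5 + 3·5^3 + 3·5^2 + 3·5 + 2 ↦ 3·6^6 + 3·6^3 + 3·6^2 + 3·6 + 2|_6 = 140744 ⇒ 140743
(4) 140743|_6 = 3·6^6 + 3·6^3 + 3·6^2 + 3·6 + 1 ↦ 3·7^7 + 3·7^3 + 3·7^2 + 3·7 + 1|_7 = 2471827 ⇒ 2471826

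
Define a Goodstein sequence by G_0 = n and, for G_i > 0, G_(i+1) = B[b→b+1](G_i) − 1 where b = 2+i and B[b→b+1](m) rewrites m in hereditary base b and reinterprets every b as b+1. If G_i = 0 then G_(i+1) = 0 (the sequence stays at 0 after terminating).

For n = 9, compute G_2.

1023

step 0: 9 = 2^(2 + 1) + 1; sub 3 for 2: 3^(3 + 1) + 1; = 82; G_1 = 82−1 = 81
step 1: 81 = 3^(3 + 1); sub 4 for 3: 4^(4 + 1); = 1024; G_2 = 1024−1 = 1023
step 2: 1023 = 3·4^4 + 3·4^3 + 3·4^2 + 3·4 + 3; sub 5 for 4: 3·5^5 + 3·5^3 + 3·5^2 + 3·5 + 3; = 9843; G_3 = 9843−1 = 9842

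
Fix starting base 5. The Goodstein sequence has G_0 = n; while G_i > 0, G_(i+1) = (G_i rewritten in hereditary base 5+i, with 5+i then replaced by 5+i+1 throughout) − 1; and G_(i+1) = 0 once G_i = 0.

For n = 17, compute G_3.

23

(0) 17|_5 = 3·5 + 2 ↦ 3·6 + 2|_6 = 20 ⇒ 19
(1) 19|_6 = 3·6 + 1 ↦ 3·7 + 1|_7 = 22 ⇒ 21
(2) 21|_7 = 3·7 ↦ 3·8|_8 = 24 ⇒ 23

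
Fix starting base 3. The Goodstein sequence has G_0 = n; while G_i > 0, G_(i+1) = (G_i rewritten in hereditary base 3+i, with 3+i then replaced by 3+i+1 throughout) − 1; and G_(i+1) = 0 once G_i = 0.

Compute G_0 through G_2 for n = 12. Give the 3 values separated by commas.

G_0=12  [base 3] 3^2 + 3  →[3↦4]→  4^2 + 4 = 20  −1 ⇒ G_1=19
G_1=19  [base 4] 4^2 + 3  →[4↦5]→  5^2 + 3 = 28  −1 ⇒ G_2=27

12, 19, 27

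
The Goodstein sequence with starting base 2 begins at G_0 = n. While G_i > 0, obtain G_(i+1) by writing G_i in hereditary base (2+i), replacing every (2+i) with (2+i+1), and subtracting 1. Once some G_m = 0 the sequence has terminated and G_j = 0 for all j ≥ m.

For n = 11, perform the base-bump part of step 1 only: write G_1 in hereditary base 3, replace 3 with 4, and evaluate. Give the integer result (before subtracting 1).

11 —HB2→ 2^(2 + 1) + 2 + 1 —bump→ 3^(3 + 1) + 3 + 1 = 85 —(−1)→ 84
84 —HB3→ 3^(3 + 1) + 3 —bump→ 4^(4 + 1) + 4 = 1028 —(−1)→ 1027

1028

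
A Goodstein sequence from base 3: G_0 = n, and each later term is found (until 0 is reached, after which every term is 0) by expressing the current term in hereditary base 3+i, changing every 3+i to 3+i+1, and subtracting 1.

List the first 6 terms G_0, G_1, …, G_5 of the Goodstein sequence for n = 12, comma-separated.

12, 19, 27, 37, 49, 63

12 —HB3→ 3^2 + 3 —bump→ 4^2 + 4 = 20 —(−1)→ 19
19 —HB4→ 4^2 + 3 —bump→ 5^2 + 3 = 28 —(−1)→ 27
27 —HB5→ 5^2 + 2 —bump→ 6^2 + 2 = 38 —(−1)→ 37
37 —HB6→ 6^2 + 1 —bump→ 7^2 + 1 = 50 —(−1)→ 49
49 —HB7→ 7^2 —bump→ 8^2 = 64 —(−1)→ 63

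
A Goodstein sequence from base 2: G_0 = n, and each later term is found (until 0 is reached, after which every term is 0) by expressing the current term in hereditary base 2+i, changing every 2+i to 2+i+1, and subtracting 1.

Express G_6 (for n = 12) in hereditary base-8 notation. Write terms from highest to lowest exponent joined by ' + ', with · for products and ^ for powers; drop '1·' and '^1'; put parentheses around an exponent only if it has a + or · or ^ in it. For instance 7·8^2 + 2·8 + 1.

i=0: 12 = 2^(2 + 1) + 2^2 (b=2); 2→3: 3^(3 + 1) + 3^3 = 108; 108−1 = 107
i=1: 107 = 3^(3 + 1) + 2·3^2 + 2·3 + 2 (b=3); 3→4: 4^(4 + 1) + 2·4^2 + 2·4 + 2 = 1066; 1066−1 = 1065
i=2: 1065 = 4^(4 + 1) + 2·4^2 + 2·4 + 1 (b=4); 4→5: 5^(5 + 1) + 2·5^2 + 2·5 + 1 = 15686; 15686−1 = 15685
i=3: 15685 = 5^(5 + 1) + 2·5^2 + 2·5 (b=5); 5→6: 6^(6 + 1) + 2·6^2 + 2·6 = 280020; 280020−1 = 280019
i=4: 280019 = 6^(6 + 1) + 2·6^2 + 6 + 5 (b=6); 6→7: 7^(7 + 1) + 2·7^2 + 7 + 5 = 5764911; 5764911−1 = 5764910
i=5: 5764910 = 7^(7 + 1) + 2·7^2 + 7 + 4 (b=7); 7→8: 8^(8 + 1) + 2·8^2 + 8 + 4 = 134217868; 134217868−1 = 134217867
i=6: 134217867 = 8^(8 + 1) + 2·8^2 + 8 + 3 (b=8); 8→9: 9^(9 + 1) + 2·9^2 + 9 + 3 = 3486784575; 3486784575−1 = 3486784574

8^(8 + 1) + 2·8^2 + 8 + 3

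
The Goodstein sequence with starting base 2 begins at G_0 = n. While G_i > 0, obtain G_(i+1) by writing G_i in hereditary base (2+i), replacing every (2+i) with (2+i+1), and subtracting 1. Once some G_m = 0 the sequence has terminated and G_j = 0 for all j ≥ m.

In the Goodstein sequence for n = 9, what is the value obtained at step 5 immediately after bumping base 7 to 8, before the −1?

i=0: 9 = 2^(2 + 1) + 1 (b=2); 2→3: 3^(3 + 1) + 1 = 82; 82−1 = 81
i=1: 81 = 3^(3 + 1) (b=3); 3→4: 4^(4 + 1) = 1024; 1024−1 = 1023
i=2: 1023 = 3·4^4 + 3·4^3 + 3·4^2 + 3·4 + 3 (b=4); 4→5: 3·5^5 + 3·5^3 + 3·5^2 + 3·5 + 3 = 9843; 9843−1 = 9842
i=3: 9842 = 3·5^5 + 3·5^3 + 3·5^2 + 3·5 + 2 (b=5); 5→6: 3·6^6 + 3·6^3 + 3·6^2 + 3·6 + 2 = 140744; 140744−1 = 140743
i=4: 140743 = 3·6^6 + 3·6^3 + 3·6^2 + 3·6 + 1 (b=6); 6→7: 3·7^7 + 3·7^3 + 3·7^2 + 3·7 + 1 = 2471827; 2471827−1 = 2471826
i=5: 2471826 = 3·7^7 + 3·7^3 + 3·7^2 + 3·7 (b=7); 7→8: 3·8^8 + 3·8^3 + 3·8^2 + 3·8 = 50333400; 50333400−1 = 50333399

50333400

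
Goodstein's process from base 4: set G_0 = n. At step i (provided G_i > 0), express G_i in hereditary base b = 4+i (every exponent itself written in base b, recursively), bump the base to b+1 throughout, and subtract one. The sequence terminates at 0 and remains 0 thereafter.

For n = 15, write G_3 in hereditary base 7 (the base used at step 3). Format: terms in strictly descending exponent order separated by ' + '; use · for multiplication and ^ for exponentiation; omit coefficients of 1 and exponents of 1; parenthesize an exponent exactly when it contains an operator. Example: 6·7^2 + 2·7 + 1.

3·7

(0) 15|_4 = 3·4 + 3 ↦ 3·5 + 3|_5 = 18 ⇒ 17
(1) 17|_5 = 3·5 + 2 ↦ 3·6 + 2|_6 = 20 ⇒ 19
(2) 19|_6 = 3·6 + 1 ↦ 3·7 + 1|_7 = 22 ⇒ 21
(3) 21|_7 = 3·7 ↦ 3·8|_8 = 24 ⇒ 23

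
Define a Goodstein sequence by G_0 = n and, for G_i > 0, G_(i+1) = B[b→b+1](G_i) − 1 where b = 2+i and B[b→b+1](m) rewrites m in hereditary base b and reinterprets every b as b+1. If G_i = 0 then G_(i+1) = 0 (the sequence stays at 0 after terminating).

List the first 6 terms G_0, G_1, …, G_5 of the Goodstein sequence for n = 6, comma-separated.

[0] 6 ≡ 2^2 + 2 (base 2). Lift 3: 30. −1: 29.
[1] 29 ≡ 3^3 + 2 (base 3). Lift 4: 258. −1: 257.
[2] 257 ≡ 4^4 + 1 (base 4). Lift 5: 3126. −1: 3125.
[3] 3125 ≡ 5^5 (base 5). Lift 6: 46656. −1: 46655.
[4] 46655 ≡ 5·6^5 + 5·6^4 + 5·6^3 + 5·6^2 + 5·6 + 5 (base 6). Lift 7: 98040. −1: 98039.

6, 29, 257, 3125, 46655, 98039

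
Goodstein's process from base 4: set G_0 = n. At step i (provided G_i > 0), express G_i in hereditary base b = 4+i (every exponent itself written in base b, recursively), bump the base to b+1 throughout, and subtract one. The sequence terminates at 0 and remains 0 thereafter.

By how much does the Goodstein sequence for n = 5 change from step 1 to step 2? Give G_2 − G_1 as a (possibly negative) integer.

0

(0) 5|_4 = 4 + 1 ↦ 5 + 1|_5 = 6 ⇒ 5
(1) 5|_5 = 5 ↦ 6|_6 = 6 ⇒ 5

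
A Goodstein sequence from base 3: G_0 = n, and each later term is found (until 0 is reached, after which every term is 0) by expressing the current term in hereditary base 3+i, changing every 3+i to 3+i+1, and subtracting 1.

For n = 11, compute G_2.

(0) 11|_3 = 3^2 + 2 ↦ 4^2 + 2|_4 = 18 ⇒ 17
(1) 17|_4 = 4^2 + 1 ↦ 5^2 + 1|_5 = 26 ⇒ 25
(2) 25|_5 = 5^2 ↦ 6^2|_6 = 36 ⇒ 35

25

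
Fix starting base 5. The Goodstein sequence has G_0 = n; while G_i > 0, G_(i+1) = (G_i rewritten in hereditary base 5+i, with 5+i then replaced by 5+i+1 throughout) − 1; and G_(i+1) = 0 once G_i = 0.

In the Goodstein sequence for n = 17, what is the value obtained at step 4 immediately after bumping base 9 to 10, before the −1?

step 0: 17 = 3·5 + 2; sub 6 for 5: 3·6 + 2; = 20; G_1 = 20−1 = 19
step 1: 19 = 3·6 + 1; sub 7 for 6: 3·7 + 1; = 22; G_2 = 22−1 = 21
step 2: 21 = 3·7; sub 8 for 7: 3·8; = 24; G_3 = 24−1 = 23
step 3: 23 = 2·8 + 7; sub 9 for 8: 2·9 + 7; = 25; G_4 = 25−1 = 24

26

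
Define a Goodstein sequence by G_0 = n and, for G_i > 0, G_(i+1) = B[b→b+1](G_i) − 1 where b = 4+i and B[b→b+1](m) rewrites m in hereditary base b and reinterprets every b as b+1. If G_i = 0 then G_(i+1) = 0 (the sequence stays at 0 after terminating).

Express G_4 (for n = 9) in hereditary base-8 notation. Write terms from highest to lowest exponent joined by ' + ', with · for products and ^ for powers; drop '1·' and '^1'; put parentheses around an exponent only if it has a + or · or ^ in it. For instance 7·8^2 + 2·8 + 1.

base 4: 9 = 2·4 + 1; at 5: 2·5 + 1 = 11; next = 10
base 5: 10 = 2·5; at 6: 2·6 = 12; next = 11
base 6: 11 = 6 + 5; at 7: 7 + 5 = 12; next = 11
base 7: 11 = 7 + 4; at 8: 8 + 4 = 12; next = 11
base 8: 11 = 8 + 3; at 9: 9 + 3 = 12; next = 11

8 + 3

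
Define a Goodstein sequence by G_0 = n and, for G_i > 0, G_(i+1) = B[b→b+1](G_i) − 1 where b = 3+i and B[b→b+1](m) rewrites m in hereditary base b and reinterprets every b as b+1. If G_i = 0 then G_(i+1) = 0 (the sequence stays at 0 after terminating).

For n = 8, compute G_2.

10

step 0: 8 = 2·3 + 2; sub 4 for 3: 2·4 + 2; = 10; G_1 = 10−1 = 9
step 1: 9 = 2·4 + 1; sub 5 for 4: 2·5 + 1; = 11; G_2 = 11−1 = 10
step 2: 10 = 2·5; sub 6 for 5: 2·6; = 12; G_3 = 12−1 = 11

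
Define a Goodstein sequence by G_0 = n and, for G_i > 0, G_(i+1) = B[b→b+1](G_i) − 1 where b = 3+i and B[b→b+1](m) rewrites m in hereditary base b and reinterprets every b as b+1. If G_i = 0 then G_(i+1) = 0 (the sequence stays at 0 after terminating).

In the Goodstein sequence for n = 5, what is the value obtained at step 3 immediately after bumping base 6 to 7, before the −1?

i=0: 5 = 3 + 2 (b=3); 3→4: 4 + 2 = 6; 6−1 = 5
i=1: 5 = 4 + 1 (b=4); 4→5: 5 + 1 = 6; 6−1 = 5
i=2: 5 = 5 (b=5); 5→6: 6 = 6; 6−1 = 5
i=3: 5 = 5 (b=6); 6→7: 5 = 5; 5−1 = 4

5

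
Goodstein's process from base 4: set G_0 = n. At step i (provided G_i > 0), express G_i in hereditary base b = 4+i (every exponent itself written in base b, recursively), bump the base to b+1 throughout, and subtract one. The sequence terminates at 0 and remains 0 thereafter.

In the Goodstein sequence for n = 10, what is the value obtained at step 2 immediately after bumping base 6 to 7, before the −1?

14

G_0 = 10. HB_4(10) = 2·4 + 2. Bump = 12. G_1 = 11.
G_1 = 11. HB_5(11) = 2·5 + 1. Bump = 13. G_2 = 12.
G_2 = 12. HB_6(12) = 2·6. Bump = 14. G_3 = 13.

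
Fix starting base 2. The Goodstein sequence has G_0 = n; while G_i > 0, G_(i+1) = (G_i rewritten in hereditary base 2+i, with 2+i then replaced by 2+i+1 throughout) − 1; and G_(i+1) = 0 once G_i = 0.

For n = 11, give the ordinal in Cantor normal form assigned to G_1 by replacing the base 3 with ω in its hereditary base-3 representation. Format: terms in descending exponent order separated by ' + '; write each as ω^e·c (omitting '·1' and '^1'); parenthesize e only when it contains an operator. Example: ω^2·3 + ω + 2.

ω^(ω + 1) + ω

step 0: 11 = 2^(2 + 1) + 2 + 1; sub 3 for 2: 3^(3 + 1) + 3 + 1; = 85; G_1 = 85−1 = 84
step 1: 84 = 3^(3 + 1) + 3; sub 4 for 3: 4^(4 + 1) + 4; = 1028; G_2 = 1028−1 = 1027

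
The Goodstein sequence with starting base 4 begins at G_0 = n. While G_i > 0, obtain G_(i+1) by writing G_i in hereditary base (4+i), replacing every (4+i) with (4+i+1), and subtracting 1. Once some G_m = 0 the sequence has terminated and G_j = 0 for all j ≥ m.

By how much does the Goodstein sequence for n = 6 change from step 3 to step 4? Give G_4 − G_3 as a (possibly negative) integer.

-1

i=0: 6 = 4 + 2 (b=4); 4→5: 5 + 2 = 7; 7−1 = 6
i=1: 6 = 5 + 1 (b=5); 5→6: 6 + 1 = 7; 7−1 = 6
i=2: 6 = 6 (b=6); 6→7: 7 = 7; 7−1 = 6
i=3: 6 = 6 (b=7); 7→8: 6 = 6; 6−1 = 5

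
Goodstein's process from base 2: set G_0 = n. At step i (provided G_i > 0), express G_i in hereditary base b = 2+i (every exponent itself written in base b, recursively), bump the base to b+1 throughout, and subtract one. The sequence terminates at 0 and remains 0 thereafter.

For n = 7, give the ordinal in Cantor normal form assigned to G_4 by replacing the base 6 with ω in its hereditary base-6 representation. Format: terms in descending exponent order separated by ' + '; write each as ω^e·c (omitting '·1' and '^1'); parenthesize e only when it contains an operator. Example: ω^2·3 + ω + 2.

base 2: 7 = 2^2 + 2 + 1; at 3: 3^3 + 3 + 1 = 31; next = 30
base 3: 30 = 3^3 + 3; at 4: 4^4 + 4 = 260; next = 259
base 4: 259 = 4^4 + 3; at 5: 5^5 + 3 = 3128; next = 3127
base 5: 3127 = 5^5 + 2; at 6: 6^6 + 2 = 46658; next = 46657

ω^ω + 1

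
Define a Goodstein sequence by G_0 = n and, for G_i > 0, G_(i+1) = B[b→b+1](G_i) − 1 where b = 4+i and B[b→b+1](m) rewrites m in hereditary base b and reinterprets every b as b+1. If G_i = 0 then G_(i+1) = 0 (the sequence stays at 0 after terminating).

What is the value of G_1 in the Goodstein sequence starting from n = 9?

step 0: 9 = 2·4 + 1; sub 5 for 4: 2·5 + 1; = 11; G_1 = 11−1 = 10
step 1: 10 = 2·5; sub 6 for 5: 2·6; = 12; G_2 = 12−1 = 11

10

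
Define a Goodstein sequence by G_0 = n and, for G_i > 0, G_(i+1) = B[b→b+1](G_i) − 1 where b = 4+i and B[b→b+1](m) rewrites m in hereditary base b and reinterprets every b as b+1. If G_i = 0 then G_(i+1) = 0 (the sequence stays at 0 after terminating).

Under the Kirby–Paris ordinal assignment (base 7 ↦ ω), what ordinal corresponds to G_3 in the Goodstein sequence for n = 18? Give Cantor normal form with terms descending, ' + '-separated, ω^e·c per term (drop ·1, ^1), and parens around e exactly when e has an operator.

ω·6 + 6

G_0 = 18. HB_4(18) = 4^2 + 2. Bump = 27. G_1 = 26.
G_1 = 26. HB_5(26) = 5^2 + 1. Bump = 37. G_2 = 36.
G_2 = 36. HB_6(36) = 6^2. Bump = 49. G_3 = 48.
G_3 = 48. HB_7(48) = 6·7 + 6. Bump = 54. G_4 = 53.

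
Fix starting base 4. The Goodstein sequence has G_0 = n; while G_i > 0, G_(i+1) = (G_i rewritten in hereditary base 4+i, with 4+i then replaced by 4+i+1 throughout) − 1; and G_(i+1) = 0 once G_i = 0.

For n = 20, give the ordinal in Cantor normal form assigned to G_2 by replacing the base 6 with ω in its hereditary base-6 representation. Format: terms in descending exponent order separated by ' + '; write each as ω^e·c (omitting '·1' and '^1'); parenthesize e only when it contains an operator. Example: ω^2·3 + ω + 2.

ω^2 + 3

step 0: 20 = 4^2 + 4; sub 5 for 4: 5^2 + 5; = 30; G_1 = 30−1 = 29
step 1: 29 = 5^2 + 4; sub 6 for 5: 6^2 + 4; = 40; G_2 = 40−1 = 39
step 2: 39 = 6^2 + 3; sub 7 for 6: 7^2 + 3; = 52; G_3 = 52−1 = 51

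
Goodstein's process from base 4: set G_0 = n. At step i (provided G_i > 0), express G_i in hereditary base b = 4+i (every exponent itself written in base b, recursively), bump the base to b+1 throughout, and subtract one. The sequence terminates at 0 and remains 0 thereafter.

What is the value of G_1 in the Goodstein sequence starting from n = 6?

G_0=6  [base 4] 4 + 2  →[4↦5]→  5 + 2 = 7  −1 ⇒ G_1=6
G_1=6  [base 5] 5 + 1  →[5↦6]→  6 + 1 = 7  −1 ⇒ G_2=6

6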